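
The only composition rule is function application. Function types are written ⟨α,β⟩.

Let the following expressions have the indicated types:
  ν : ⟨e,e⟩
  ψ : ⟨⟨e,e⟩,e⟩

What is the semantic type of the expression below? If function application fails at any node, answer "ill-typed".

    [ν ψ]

[ν ψ]: ψ is ⟨⟨e,e⟩,e⟩, ν is ⟨e,e⟩; result e.

e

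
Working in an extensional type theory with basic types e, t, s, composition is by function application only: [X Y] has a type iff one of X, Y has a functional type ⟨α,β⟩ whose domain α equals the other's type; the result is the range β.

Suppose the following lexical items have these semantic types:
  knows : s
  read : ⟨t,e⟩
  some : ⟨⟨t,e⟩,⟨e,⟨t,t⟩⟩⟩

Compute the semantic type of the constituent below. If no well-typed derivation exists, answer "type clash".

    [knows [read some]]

type clash

[read some]: ⟨⟨t,e⟩,⟨e,⟨t,t⟩⟩⟩ applied to ⟨t,e⟩ yields ⟨e,⟨t,t⟩⟩.
[knows [read some]]: s with ⟨e,⟨t,t⟩⟩ — neither is a function whose domain matches the other; composition fails here.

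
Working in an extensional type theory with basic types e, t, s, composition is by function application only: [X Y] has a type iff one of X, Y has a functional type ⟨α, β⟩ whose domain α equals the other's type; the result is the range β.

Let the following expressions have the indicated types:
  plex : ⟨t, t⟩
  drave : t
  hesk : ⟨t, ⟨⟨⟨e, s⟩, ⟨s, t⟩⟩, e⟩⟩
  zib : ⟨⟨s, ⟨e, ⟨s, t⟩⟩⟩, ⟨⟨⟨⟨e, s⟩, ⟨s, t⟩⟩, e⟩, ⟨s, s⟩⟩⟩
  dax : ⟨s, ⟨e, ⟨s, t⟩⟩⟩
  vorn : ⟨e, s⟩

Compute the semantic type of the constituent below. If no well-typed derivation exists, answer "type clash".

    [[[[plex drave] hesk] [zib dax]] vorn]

type clash

[plex drave]: functor plex : ⟨t, t⟩, argument drave : t; result t.
[[plex drave] hesk]: functor hesk : ⟨t, ⟨⟨⟨e, s⟩, ⟨s, t⟩⟩, e⟩⟩, argument [plex drave] : t; result ⟨⟨⟨e, s⟩, ⟨s, t⟩⟩, e⟩.
[zib dax]: functor zib : ⟨⟨s, ⟨e, ⟨s, t⟩⟩⟩, ⟨⟨⟨⟨e, s⟩, ⟨s, t⟩⟩, e⟩, ⟨s, s⟩⟩⟩, argument dax : ⟨s, ⟨e, ⟨s, t⟩⟩⟩; result ⟨⟨⟨⟨e, s⟩, ⟨s, t⟩⟩, e⟩, ⟨s, s⟩⟩.
[[[plex drave] hesk] [zib dax]]: functor [zib dax] : ⟨⟨⟨⟨e, s⟩, ⟨s, t⟩⟩, e⟩, ⟨s, s⟩⟩, argument [[plex drave] hesk] : ⟨⟨⟨e, s⟩, ⟨s, t⟩⟩, e⟩; result ⟨s, s⟩.
[[[[plex drave] hesk] [zib dax]] vorn]: ⟨s, s⟩ with ⟨e, s⟩ — neither is a function whose domain matches the other; composition fails here.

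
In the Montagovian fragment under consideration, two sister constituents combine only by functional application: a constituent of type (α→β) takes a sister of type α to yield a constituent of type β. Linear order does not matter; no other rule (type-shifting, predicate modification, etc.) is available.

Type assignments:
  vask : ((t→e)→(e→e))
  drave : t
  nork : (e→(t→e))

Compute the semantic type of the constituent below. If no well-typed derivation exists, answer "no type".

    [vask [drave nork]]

At [drave nork]: neither t nor (e→(t→e)) can take the other as argument; the node is ill-typed.

no type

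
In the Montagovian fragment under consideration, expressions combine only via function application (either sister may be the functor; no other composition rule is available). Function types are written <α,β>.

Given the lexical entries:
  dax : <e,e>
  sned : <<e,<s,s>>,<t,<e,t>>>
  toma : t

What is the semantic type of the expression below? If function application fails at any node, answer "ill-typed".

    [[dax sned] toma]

[dax sned]: <e,e> with <<e,<s,s>>,<t,<e,t>>> — neither is a function whose domain matches the other; composition fails here.

ill-typed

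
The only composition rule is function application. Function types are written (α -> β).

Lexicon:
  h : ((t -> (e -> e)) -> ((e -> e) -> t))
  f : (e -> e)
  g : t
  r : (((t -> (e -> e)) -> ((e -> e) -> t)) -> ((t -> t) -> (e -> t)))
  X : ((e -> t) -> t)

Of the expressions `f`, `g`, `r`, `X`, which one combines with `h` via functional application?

r

f : (e -> e) — neither side's domain matches the other.
g : t — neither side's domain matches the other.
r — combines: r : (((t -> (e -> e)) -> ((e -> e) -> t)) -> ((t -> t) -> (e -> t))) takes h : ((t -> (e -> e)) -> ((e -> e) -> t)) as argument, giving ((t -> t) -> (e -> t)).
X : ((e -> t) -> t) — neither side's domain matches the other.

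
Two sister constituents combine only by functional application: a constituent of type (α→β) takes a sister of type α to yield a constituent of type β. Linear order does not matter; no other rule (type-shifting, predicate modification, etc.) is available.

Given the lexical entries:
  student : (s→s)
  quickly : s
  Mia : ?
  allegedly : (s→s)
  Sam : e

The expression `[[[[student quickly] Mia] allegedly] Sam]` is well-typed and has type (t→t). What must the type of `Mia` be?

(s→((s→s)→(e→(t→t))))

[[[[student quickly] Mia] allegedly] Sam] is required to be (t→t). Sam : e cannot yield (t→t) as functor, so [[[student quickly] Mia] allegedly] : (e→(t→t)).
[[[student quickly] Mia] allegedly] is required to be (e→(t→t)). allegedly : (s→s) cannot yield (e→(t→t)) as functor, so [[student quickly] Mia] : ((s→s)→(e→(t→t))).
[[student quickly] Mia] is required to be ((s→s)→(e→(t→t))). [student quickly] : s cannot yield ((s→s)→(e→(t→t))) as functor, so Mia : (s→((s→s)→(e→(t→t)))).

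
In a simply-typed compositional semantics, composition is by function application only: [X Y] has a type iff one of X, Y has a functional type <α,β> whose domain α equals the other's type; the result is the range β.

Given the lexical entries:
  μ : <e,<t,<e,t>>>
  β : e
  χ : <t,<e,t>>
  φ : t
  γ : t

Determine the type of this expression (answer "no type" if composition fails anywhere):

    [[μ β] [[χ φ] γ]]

no type

[μ β]: functor μ : <e,<t,<e,t>>>, argument β : e; result <t,<e,t>>.
[χ φ]: functor χ : <t,<e,t>>, argument φ : t; result <e,t>.
[[χ φ] γ]: <e,t> with t — neither is a function whose domain matches the other; composition fails here.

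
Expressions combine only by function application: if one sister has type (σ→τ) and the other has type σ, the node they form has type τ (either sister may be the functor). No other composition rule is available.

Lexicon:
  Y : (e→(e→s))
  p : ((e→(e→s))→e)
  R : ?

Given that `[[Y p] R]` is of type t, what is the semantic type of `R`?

[[Y p] R] must have type t. The sister [Y p] has type e; that is not a function onto t, so R must be the functor, of type (e→t).

(e→t)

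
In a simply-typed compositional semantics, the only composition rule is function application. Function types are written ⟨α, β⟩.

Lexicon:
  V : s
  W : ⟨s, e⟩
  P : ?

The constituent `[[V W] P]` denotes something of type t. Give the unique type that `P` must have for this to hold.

⟨e, t⟩

[[V W] P] must have type t. The sister [V W] has type e; that is not a function onto t, so P must be the functor, of type ⟨e, t⟩.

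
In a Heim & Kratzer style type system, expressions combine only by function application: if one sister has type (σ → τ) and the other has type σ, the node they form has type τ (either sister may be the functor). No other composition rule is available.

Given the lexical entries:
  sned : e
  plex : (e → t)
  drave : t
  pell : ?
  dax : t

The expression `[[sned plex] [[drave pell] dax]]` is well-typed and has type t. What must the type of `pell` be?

For [[sned plex] [[drave pell] dax]] to have type t with [sned plex] of type t, [[drave pell] dax] must be the function: [[drave pell] dax] : (t → t).
For [[drave pell] dax] to have type (t → t) with dax of type t, [drave pell] must be the function: [drave pell] : (t → (t → t)).
For [drave pell] to have type (t → (t → t)) with drave of type t, pell must be the function: pell : (t → (t → (t → t))).

(t → (t → (t → t)))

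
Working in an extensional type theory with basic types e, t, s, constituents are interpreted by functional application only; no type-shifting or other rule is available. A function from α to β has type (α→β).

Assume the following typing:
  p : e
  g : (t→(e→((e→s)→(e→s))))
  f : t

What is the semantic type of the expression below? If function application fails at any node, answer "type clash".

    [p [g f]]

[g f]: g is (t→(e→((e→s)→(e→s)))), f is t; result (e→((e→s)→(e→s))).
[p [g f]]: [g f] is (e→((e→s)→(e→s))), p is e; result ((e→s)→(e→s)).

((e→s)→(e→s))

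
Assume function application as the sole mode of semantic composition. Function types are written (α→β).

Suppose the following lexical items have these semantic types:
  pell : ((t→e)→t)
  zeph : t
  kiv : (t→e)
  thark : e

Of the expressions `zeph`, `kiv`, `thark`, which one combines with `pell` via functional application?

kiv

zeph : t — does not combine with pell.
kiv — combines: pell : ((t→e)→t) takes kiv : (t→e) as argument, giving t.
thark : e — does not combine with pell.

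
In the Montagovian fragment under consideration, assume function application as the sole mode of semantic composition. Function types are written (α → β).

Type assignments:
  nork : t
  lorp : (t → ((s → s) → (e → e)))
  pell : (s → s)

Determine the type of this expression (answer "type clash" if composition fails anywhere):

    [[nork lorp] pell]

(e → e)

[nork lorp]: functor lorp : (t → ((s → s) → (e → e))), argument nork : t; result ((s → s) → (e → e)).
[[nork lorp] pell]: functor [nork lorp] : ((s → s) → (e → e)), argument pell : (s → s); result (e → e).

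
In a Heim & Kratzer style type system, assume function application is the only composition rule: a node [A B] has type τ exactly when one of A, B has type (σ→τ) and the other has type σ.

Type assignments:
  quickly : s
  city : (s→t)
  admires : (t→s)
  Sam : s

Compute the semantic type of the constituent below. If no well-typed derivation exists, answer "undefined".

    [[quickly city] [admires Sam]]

[quickly city]: (s→t) applied to s yields t.
At [admires Sam]: neither (t→s) nor s can take the other as argument; the node is ill-typed.

undefined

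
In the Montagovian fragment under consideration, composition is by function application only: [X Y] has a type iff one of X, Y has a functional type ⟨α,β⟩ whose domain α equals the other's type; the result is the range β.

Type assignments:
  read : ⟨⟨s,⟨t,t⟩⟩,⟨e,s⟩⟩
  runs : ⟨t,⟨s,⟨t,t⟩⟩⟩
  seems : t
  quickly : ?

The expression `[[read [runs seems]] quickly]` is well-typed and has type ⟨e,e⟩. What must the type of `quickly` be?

⟨⟨e,s⟩,⟨e,e⟩⟩

For [[read [runs seems]] quickly] to have type ⟨e,e⟩ with [read [runs seems]] of type ⟨e,s⟩, quickly must be the function: quickly : ⟨⟨e,s⟩,⟨e,e⟩⟩.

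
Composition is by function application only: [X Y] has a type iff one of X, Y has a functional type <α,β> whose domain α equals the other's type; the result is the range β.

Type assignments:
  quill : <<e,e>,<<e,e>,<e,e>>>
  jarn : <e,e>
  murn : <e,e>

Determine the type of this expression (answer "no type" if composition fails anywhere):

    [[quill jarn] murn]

<e,e>

[quill jarn]: functor quill : <<e,e>,<<e,e>,<e,e>>>, argument jarn : <e,e>; result <<e,e>,<e,e>>.
[[quill jarn] murn]: functor [quill jarn] : <<e,e>,<e,e>>, argument murn : <e,e>; result <e,e>.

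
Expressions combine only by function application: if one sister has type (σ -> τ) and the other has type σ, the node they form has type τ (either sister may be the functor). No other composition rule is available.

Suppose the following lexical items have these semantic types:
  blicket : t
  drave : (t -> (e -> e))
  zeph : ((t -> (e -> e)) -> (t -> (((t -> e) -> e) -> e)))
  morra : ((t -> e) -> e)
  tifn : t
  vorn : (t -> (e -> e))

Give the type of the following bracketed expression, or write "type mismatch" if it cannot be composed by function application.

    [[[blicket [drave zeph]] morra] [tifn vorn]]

[drave zeph] — zeph of type ((t -> (e -> e)) -> (t -> (((t -> e) -> e) -> e))) combines with drave of type (t -> (e -> e)): type (t -> (((t -> e) -> e) -> e)).
[blicket [drave zeph]] — [drave zeph] of type (t -> (((t -> e) -> e) -> e)) combines with blicket of type t: type (((t -> e) -> e) -> e).
[[blicket [drave zeph]] morra] — [blicket [drave zeph]] of type (((t -> e) -> e) -> e) combines with morra of type ((t -> e) -> e): type e.
[tifn vorn] — vorn of type (t -> (e -> e)) combines with tifn of type t: type (e -> e).
[[[blicket [drave zeph]] morra] [tifn vorn]] — [tifn vorn] of type (e -> e) combines with [[blicket [drave zeph]] morra] of type e: type e.

e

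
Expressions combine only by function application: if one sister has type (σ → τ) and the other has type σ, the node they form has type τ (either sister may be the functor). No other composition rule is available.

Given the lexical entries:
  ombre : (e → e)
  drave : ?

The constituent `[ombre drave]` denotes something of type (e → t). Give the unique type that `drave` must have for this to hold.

((e → e) → (e → t))

For [ombre drave] to have type (e → t) with ombre of type (e → e), drave must be the function: drave : ((e → e) → (e → t)).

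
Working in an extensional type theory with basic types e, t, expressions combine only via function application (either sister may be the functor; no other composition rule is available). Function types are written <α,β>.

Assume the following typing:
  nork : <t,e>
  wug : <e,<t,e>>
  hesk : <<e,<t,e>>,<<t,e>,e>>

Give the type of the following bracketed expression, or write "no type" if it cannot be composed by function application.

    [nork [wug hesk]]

[wug hesk]: functor hesk : <<e,<t,e>>,<<t,e>,e>>, argument wug : <e,<t,e>>; result <<t,e>,e>.
[nork [wug hesk]]: functor [wug hesk] : <<t,e>,e>, argument nork : <t,e>; result e.

e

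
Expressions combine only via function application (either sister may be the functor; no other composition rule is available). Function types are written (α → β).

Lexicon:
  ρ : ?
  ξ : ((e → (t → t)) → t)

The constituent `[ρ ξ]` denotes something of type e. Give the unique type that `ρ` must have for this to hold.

(((e → (t → t)) → t) → e)

At [ρ ξ] (required: e): ξ is ((e → (t → t)) → t), which is not a function with range e; hence ρ is the functor — type (((e → (t → t)) → t) → e).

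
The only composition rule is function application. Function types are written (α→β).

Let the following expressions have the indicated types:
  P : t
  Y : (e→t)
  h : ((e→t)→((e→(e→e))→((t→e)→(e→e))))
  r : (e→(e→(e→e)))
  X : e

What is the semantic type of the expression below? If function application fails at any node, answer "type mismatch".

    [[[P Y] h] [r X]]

[P Y]: t and (e→t) cannot combine by function application — type clash.

type mismatch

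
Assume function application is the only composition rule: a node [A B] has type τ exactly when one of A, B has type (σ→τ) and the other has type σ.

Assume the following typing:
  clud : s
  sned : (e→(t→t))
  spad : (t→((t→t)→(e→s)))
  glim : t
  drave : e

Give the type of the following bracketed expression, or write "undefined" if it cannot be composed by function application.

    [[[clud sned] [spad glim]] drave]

[clud sned]: s and (e→(t→t)) cannot combine by function application — type clash.

undefined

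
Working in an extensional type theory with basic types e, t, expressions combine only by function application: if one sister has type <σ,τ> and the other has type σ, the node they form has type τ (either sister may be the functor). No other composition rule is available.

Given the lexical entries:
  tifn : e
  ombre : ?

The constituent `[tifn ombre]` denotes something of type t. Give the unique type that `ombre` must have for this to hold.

[tifn ombre] is required to be t. tifn : e cannot yield t as functor, so ombre : <e,t>.

<e,t>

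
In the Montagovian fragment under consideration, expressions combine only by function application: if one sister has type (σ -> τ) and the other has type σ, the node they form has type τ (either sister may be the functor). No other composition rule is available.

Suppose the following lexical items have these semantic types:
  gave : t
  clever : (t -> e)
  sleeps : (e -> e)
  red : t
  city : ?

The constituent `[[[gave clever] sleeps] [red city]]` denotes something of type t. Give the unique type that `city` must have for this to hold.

(t -> (e -> t))

For [[[gave clever] sleeps] [red city]] to have type t with [[gave clever] sleeps] of type e, [red city] must be the function: [red city] : (e -> t).
For [red city] to have type (e -> t) with red of type t, city must be the function: city : (t -> (e -> t)).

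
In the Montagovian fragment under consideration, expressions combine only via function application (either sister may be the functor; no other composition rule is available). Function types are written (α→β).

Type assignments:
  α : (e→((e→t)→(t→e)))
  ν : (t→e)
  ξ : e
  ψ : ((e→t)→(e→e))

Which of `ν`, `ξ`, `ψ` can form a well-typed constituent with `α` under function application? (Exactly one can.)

ν : (t→e) — neither side's domain matches the other.
ξ — combines: α : (e→((e→t)→(t→e))) takes ξ : e as argument, giving ((e→t)→(t→e)).
ψ : ((e→t)→(e→e)) — neither side's domain matches the other.

ξ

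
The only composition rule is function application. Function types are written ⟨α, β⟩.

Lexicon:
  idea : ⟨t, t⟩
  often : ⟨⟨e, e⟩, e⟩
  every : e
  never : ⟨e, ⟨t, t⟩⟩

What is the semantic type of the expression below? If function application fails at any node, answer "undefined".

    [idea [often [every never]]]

[every never]: functor never : ⟨e, ⟨t, t⟩⟩, argument every : e; result ⟨t, t⟩.
[often [every never]]: ⟨⟨e, e⟩, e⟩ and ⟨t, t⟩ cannot combine by function application — type clash.

undefined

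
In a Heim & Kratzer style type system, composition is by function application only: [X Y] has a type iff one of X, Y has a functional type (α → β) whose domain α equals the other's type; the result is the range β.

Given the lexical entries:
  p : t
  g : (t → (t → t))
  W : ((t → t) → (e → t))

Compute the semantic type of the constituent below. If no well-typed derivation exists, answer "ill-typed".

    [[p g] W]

At [p g], g : (t → (t → t)) takes p : t, giving (t → t).
At [[p g] W], W : ((t → t) → (e → t)) takes [p g] : (t → t), giving (e → t).

(e → t)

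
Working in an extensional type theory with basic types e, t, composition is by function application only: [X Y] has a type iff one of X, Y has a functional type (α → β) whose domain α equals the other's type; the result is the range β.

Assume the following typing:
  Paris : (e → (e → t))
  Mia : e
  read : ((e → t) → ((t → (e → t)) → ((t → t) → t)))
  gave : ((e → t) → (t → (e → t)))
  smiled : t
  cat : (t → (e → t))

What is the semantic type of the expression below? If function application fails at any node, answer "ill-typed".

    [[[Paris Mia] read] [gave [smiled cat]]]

[Paris Mia]: (e → (e → t)) applied to e yields (e → t).
[[Paris Mia] read]: ((e → t) → ((t → (e → t)) → ((t → t) → t))) applied to (e → t) yields ((t → (e → t)) → ((t → t) → t)).
[smiled cat]: (t → (e → t)) applied to t yields (e → t).
[gave [smiled cat]]: ((e → t) → (t → (e → t))) applied to (e → t) yields (t → (e → t)).
[[[Paris Mia] read] [gave [smiled cat]]]: ((t → (e → t)) → ((t → t) → t)) applied to (t → (e → t)) yields ((t → t) → t).

((t → t) → t)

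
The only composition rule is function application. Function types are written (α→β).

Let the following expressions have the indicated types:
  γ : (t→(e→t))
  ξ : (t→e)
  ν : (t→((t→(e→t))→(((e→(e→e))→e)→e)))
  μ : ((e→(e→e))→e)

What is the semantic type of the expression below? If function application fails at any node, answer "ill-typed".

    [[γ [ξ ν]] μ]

ill-typed

At [ξ ν]: neither (t→e) nor (t→((t→(e→t))→(((e→(e→e))→e)→e))) can take the other as argument; the node is ill-typed.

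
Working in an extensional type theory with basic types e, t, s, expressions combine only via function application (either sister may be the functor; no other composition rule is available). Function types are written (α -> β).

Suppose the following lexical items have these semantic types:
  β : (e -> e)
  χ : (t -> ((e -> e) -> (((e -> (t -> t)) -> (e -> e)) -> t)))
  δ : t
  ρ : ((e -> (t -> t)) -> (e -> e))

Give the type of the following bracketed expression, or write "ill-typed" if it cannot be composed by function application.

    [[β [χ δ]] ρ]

[χ δ]: χ is (t -> ((e -> e) -> (((e -> (t -> t)) -> (e -> e)) -> t))), δ is t; result ((e -> e) -> (((e -> (t -> t)) -> (e -> e)) -> t)).
[β [χ δ]]: [χ δ] is ((e -> e) -> (((e -> (t -> t)) -> (e -> e)) -> t)), β is (e -> e); result (((e -> (t -> t)) -> (e -> e)) -> t).
[[β [χ δ]] ρ]: [β [χ δ]] is (((e -> (t -> t)) -> (e -> e)) -> t), ρ is ((e -> (t -> t)) -> (e -> e)); result t.

t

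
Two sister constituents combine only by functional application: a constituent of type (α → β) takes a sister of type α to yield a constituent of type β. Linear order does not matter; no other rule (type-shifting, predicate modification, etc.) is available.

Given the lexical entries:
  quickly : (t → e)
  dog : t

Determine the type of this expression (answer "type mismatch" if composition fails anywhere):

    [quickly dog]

[quickly dog]: (t → e) applied to t yields e.

e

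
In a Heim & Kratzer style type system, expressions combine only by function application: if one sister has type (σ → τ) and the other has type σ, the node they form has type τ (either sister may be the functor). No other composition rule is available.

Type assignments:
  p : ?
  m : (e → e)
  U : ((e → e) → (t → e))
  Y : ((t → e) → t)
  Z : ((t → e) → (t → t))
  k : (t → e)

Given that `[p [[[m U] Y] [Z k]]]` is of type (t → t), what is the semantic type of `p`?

(t → (t → t))

For [p [[[m U] Y] [Z k]]] to have type (t → t) with [[[m U] Y] [Z k]] of type t, p must be the function: p : (t → (t → t)).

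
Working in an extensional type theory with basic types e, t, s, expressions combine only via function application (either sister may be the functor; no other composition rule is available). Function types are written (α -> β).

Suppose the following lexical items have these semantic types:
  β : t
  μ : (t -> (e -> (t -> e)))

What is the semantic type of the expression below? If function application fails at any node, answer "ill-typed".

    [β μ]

(e -> (t -> e))

[β μ] — μ of type (t -> (e -> (t -> e))) combines with β of type t: type (e -> (t -> e)).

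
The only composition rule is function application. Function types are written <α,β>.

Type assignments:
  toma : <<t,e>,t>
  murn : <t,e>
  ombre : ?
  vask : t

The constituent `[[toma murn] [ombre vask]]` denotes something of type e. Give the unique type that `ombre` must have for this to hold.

<t,<t,e>>

At [[toma murn] [ombre vask]] (required: e): [toma murn] is t, which is not a function with range e; hence [ombre vask] is the functor — type <t,e>.
At [ombre vask] (required: <t,e>): vask is t, which is not a function with range <t,e>; hence ombre is the functor — type <t,<t,e>>.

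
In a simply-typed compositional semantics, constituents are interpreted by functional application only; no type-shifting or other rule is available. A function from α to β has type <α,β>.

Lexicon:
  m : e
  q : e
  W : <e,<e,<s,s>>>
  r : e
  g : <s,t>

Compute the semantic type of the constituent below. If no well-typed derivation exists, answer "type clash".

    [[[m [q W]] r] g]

[q W]: W is <e,<e,<s,s>>>, q is e; result <e,<s,s>>.
[m [q W]]: [q W] is <e,<s,s>>, m is e; result <s,s>.
At [[m [q W]] r]: neither <s,s> nor e can take the other as argument; the node is ill-typed.

type clash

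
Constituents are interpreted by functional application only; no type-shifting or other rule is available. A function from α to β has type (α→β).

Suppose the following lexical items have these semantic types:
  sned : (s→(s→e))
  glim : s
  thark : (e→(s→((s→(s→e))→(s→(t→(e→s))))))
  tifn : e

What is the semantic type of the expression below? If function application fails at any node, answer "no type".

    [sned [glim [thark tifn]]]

(s→(t→(e→s)))

[thark tifn] — thark of type (e→(s→((s→(s→e))→(s→(t→(e→s)))))) combines with tifn of type e: type (s→((s→(s→e))→(s→(t→(e→s))))).
[glim [thark tifn]] — [thark tifn] of type (s→((s→(s→e))→(s→(t→(e→s))))) combines with glim of type s: type ((s→(s→e))→(s→(t→(e→s)))).
[sned [glim [thark tifn]]] — [glim [thark tifn]] of type ((s→(s→e))→(s→(t→(e→s)))) combines with sned of type (s→(s→e)): type (s→(t→(e→s))).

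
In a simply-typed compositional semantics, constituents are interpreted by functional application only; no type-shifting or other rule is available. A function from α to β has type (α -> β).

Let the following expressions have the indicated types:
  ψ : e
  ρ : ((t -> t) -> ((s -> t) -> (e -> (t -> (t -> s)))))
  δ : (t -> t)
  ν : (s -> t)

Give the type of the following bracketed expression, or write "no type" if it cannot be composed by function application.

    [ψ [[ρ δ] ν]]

[ρ δ]: ((t -> t) -> ((s -> t) -> (e -> (t -> (t -> s))))) applied to (t -> t) yields ((s -> t) -> (e -> (t -> (t -> s)))).
[[ρ δ] ν]: ((s -> t) -> (e -> (t -> (t -> s)))) applied to (s -> t) yields (e -> (t -> (t -> s))).
[ψ [[ρ δ] ν]]: (e -> (t -> (t -> s))) applied to e yields (t -> (t -> s)).

(t -> (t -> s))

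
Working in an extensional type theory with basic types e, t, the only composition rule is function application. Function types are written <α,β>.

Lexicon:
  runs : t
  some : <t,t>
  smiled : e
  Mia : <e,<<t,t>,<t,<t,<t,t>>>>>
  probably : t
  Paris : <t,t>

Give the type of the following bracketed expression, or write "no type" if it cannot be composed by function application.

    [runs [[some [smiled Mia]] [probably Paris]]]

<t,t>

[smiled Mia]: <e,<<t,t>,<t,<t,<t,t>>>>> applied to e yields <<t,t>,<t,<t,<t,t>>>>.
[some [smiled Mia]]: <<t,t>,<t,<t,<t,t>>>> applied to <t,t> yields <t,<t,<t,t>>>.
[probably Paris]: <t,t> applied to t yields t.
[[some [smiled Mia]] [probably Paris]]: <t,<t,<t,t>>> applied to t yields <t,<t,t>>.
[runs [[some [smiled Mia]] [probably Paris]]]: <t,<t,t>> applied to t yields <t,t>.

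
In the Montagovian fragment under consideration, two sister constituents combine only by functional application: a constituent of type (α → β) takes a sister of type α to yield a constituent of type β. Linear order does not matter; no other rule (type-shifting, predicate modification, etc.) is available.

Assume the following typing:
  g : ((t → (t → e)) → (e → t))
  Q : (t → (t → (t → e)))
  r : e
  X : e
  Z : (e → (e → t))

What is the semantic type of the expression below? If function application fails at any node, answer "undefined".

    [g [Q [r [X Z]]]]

[X Z]: functor Z : (e → (e → t)), argument X : e; result (e → t).
[r [X Z]]: functor [X Z] : (e → t), argument r : e; result t.
[Q [r [X Z]]]: functor Q : (t → (t → (t → e))), argument [r [X Z]] : t; result (t → (t → e)).
[g [Q [r [X Z]]]]: functor g : ((t → (t → e)) → (e → t)), argument [Q [r [X Z]]] : (t → (t → e)); result (e → t).

(e → t)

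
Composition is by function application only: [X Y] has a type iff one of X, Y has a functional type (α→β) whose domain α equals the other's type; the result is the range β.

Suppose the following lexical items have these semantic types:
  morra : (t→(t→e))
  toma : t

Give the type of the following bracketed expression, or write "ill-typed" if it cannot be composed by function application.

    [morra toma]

[morra toma]: functor morra : (t→(t→e)), argument toma : t; result (t→e).

(t→e)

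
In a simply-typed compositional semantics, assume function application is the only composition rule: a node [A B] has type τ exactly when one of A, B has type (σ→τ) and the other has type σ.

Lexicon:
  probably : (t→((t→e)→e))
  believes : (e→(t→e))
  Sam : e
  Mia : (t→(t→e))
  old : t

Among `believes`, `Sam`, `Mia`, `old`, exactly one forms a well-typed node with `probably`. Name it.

old

believes : (e→(t→e)) — does not combine with probably.
Sam : e — does not combine with probably.
Mia : (t→(t→e)) — does not combine with probably.
old — combines: probably : (t→((t→e)→e)) takes old : t as argument, giving ((t→e)→e).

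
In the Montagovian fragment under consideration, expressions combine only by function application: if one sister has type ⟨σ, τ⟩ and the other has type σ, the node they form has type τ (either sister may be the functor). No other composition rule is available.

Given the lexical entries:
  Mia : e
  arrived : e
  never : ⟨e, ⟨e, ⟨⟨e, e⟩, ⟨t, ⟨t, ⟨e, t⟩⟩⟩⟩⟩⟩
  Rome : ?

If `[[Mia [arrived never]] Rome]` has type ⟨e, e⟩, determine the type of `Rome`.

⟨⟨⟨e, e⟩, ⟨t, ⟨t, ⟨e, t⟩⟩⟩⟩, ⟨e, e⟩⟩

[[Mia [arrived never]] Rome] is required to be ⟨e, e⟩. [Mia [arrived never]] : ⟨⟨e, e⟩, ⟨t, ⟨t, ⟨e, t⟩⟩⟩⟩ cannot yield ⟨e, e⟩ as functor, so Rome : ⟨⟨⟨e, e⟩, ⟨t, ⟨t, ⟨e, t⟩⟩⟩⟩, ⟨e, e⟩⟩.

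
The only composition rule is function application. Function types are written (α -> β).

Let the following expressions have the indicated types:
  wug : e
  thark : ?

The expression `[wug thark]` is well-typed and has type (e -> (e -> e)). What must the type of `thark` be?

(e -> (e -> (e -> e)))

[wug thark] is required to be (e -> (e -> e)). wug : e cannot yield (e -> (e -> e)) as functor, so thark : (e -> (e -> (e -> e))).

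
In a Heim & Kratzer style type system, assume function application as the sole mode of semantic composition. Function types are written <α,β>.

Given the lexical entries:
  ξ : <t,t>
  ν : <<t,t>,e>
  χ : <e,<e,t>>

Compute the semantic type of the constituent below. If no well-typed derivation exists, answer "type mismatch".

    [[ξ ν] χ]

[ξ ν]: <<t,t>,e> applied to <t,t> yields e.
[[ξ ν] χ]: <e,<e,t>> applied to e yields <e,t>.

<e,t>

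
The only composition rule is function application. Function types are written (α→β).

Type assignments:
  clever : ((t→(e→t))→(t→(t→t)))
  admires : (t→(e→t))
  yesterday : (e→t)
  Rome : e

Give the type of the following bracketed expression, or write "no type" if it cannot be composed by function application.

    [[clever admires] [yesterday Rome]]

[clever admires]: functor clever : ((t→(e→t))→(t→(t→t))), argument admires : (t→(e→t)); result (t→(t→t)).
[yesterday Rome]: functor yesterday : (e→t), argument Rome : e; result t.
[[clever admires] [yesterday Rome]]: functor [clever admires] : (t→(t→t)), argument [yesterday Rome] : t; result (t→t).

(t→t)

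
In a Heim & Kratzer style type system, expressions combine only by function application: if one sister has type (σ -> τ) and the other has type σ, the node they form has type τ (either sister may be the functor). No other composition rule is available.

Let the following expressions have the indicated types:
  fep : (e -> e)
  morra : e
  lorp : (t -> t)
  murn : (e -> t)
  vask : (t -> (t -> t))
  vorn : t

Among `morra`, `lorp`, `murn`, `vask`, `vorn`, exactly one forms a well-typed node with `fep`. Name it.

morra — combines: fep : (e -> e) takes morra : e as argument, giving e.
lorp : (t -> t) — fep needs e; lorp needs t; neither fits.
murn : (e -> t) — fep needs e; murn needs e; neither fits.
vask : (t -> (t -> t)) — fep needs e; vask needs t; neither fits.
vorn : t — fep needs e; vorn needs nothing (atomic); neither fits.

morra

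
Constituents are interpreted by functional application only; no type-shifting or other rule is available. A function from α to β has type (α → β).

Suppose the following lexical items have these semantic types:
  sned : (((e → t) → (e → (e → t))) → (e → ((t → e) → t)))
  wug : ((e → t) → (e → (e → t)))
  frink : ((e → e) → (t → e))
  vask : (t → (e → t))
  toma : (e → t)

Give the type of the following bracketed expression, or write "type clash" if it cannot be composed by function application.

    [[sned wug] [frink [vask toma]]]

type clash

[sned wug]: functor sned : (((e → t) → (e → (e → t))) → (e → ((t → e) → t))), argument wug : ((e → t) → (e → (e → t))); result (e → ((t → e) → t)).
[vask toma]: (t → (e → t)) and (e → t) cannot combine by function application — type clash.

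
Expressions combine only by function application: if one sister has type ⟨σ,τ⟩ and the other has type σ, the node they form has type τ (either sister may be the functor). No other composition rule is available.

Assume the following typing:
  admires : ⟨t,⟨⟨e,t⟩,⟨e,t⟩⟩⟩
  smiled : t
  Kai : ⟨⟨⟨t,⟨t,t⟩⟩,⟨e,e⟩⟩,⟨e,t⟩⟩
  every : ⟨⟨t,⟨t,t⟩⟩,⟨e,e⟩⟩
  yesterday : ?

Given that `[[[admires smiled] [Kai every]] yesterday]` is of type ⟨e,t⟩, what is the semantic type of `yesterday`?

[[[admires smiled] [Kai every]] yesterday] must have type ⟨e,t⟩. The sister [[admires smiled] [Kai every]] has type ⟨e,t⟩; that is not a function onto ⟨e,t⟩, so yesterday must be the functor, of type ⟨⟨e,t⟩,⟨e,t⟩⟩.

⟨⟨e,t⟩,⟨e,t⟩⟩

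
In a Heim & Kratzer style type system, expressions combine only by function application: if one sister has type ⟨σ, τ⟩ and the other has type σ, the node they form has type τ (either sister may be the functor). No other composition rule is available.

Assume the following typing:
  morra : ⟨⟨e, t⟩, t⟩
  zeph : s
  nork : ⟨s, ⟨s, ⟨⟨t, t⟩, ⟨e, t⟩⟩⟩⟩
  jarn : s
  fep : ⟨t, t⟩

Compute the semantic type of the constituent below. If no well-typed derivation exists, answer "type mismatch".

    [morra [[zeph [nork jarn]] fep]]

t

At [nork jarn], nork : ⟨s, ⟨s, ⟨⟨t, t⟩, ⟨e, t⟩⟩⟩⟩ takes jarn : s, giving ⟨s, ⟨⟨t, t⟩, ⟨e, t⟩⟩⟩.
At [zeph [nork jarn]], [nork jarn] : ⟨s, ⟨⟨t, t⟩, ⟨e, t⟩⟩⟩ takes zeph : s, giving ⟨⟨t, t⟩, ⟨e, t⟩⟩.
At [[zeph [nork jarn]] fep], [zeph [nork jarn]] : ⟨⟨t, t⟩, ⟨e, t⟩⟩ takes fep : ⟨t, t⟩, giving ⟨e, t⟩.
At [morra [[zeph [nork jarn]] fep]], morra : ⟨⟨e, t⟩, t⟩ takes [[zeph [nork jarn]] fep] : ⟨e, t⟩, giving t.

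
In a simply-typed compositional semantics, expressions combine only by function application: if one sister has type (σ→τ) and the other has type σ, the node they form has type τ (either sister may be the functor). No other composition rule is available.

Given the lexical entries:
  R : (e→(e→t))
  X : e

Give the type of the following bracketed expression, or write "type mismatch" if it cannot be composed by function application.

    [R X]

(e→t)

[R X] — R of type (e→(e→t)) combines with X of type e: type (e→t).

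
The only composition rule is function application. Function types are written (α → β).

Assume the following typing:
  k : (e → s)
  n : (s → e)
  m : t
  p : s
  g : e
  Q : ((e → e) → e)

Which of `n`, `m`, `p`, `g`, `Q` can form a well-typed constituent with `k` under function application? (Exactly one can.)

g

n : (s → e) — neither side's domain matches the other.
m : t — neither side's domain matches the other.
p : s — neither side's domain matches the other.
g — combines: k : (e → s) takes g : e as argument, giving s.
Q : ((e → e) → e) — neither side's domain matches the other.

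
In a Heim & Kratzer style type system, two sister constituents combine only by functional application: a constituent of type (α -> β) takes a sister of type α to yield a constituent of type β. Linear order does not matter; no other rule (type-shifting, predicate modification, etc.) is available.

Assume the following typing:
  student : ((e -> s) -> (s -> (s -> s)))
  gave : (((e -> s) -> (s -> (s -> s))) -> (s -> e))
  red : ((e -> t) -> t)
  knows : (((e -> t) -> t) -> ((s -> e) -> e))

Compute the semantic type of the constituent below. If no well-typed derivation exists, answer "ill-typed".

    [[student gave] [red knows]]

e

[student gave] — gave of type (((e -> s) -> (s -> (s -> s))) -> (s -> e)) combines with student of type ((e -> s) -> (s -> (s -> s))): type (s -> e).
[red knows] — knows of type (((e -> t) -> t) -> ((s -> e) -> e)) combines with red of type ((e -> t) -> t): type ((s -> e) -> e).
[[student gave] [red knows]] — [red knows] of type ((s -> e) -> e) combines with [student gave] of type (s -> e): type e.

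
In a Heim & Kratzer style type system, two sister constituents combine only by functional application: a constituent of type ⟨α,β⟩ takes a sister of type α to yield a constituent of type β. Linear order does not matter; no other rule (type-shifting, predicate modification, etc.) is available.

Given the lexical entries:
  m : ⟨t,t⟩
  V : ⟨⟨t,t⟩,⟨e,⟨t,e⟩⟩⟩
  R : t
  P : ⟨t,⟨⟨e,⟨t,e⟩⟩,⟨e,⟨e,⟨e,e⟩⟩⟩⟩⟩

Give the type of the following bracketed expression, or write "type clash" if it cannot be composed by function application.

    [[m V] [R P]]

⟨e,⟨e,⟨e,e⟩⟩⟩

[m V]: functor V : ⟨⟨t,t⟩,⟨e,⟨t,e⟩⟩⟩, argument m : ⟨t,t⟩; result ⟨e,⟨t,e⟩⟩.
[R P]: functor P : ⟨t,⟨⟨e,⟨t,e⟩⟩,⟨e,⟨e,⟨e,e⟩⟩⟩⟩⟩, argument R : t; result ⟨⟨e,⟨t,e⟩⟩,⟨e,⟨e,⟨e,e⟩⟩⟩⟩.
[[m V] [R P]]: functor [R P] : ⟨⟨e,⟨t,e⟩⟩,⟨e,⟨e,⟨e,e⟩⟩⟩⟩, argument [m V] : ⟨e,⟨t,e⟩⟩; result ⟨e,⟨e,⟨e,e⟩⟩⟩.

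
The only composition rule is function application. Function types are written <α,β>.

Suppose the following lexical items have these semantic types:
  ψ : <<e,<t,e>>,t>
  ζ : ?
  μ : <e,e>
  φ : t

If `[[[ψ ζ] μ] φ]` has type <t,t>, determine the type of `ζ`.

At [[[ψ ζ] μ] φ] (required: <t,t>): φ is t, which is not a function with range <t,t>; hence [[ψ ζ] μ] is the functor — type <t,<t,t>>.
At [[ψ ζ] μ] (required: <t,<t,t>>): μ is <e,e>, which is not a function with range <t,<t,t>>; hence [ψ ζ] is the functor — type <<e,e>,<t,<t,t>>>.
At [ψ ζ] (required: <<e,e>,<t,<t,t>>>): ψ is <<e,<t,e>>,t>, which is not a function with range <<e,e>,<t,<t,t>>>; hence ζ is the functor — type <<<e,<t,e>>,t>,<<e,e>,<t,<t,t>>>>.

<<<e,<t,e>>,t>,<<e,e>,<t,<t,t>>>>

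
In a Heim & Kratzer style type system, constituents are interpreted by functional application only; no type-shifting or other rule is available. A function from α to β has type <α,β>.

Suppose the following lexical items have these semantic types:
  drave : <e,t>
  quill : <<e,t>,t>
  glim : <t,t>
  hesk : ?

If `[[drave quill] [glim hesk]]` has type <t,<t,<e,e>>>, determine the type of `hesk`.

[[drave quill] [glim hesk]] must have type <t,<t,<e,e>>>. The sister [drave quill] has type t; that is not a function onto <t,<t,<e,e>>>, so [glim hesk] must be the functor, of type <t,<t,<t,<e,e>>>>.
[glim hesk] must have type <t,<t,<t,<e,e>>>>. The sister glim has type <t,t>; that is not a function onto <t,<t,<t,<e,e>>>>, so hesk must be the functor, of type <<t,t>,<t,<t,<t,<e,e>>>>>.

<<t,t>,<t,<t,<t,<e,e>>>>>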